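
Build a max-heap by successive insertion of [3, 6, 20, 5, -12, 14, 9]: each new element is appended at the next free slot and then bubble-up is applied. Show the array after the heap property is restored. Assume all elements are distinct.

[20, 5, 14, 3, -12, 6, 9]

Insert 3:
  append 3 at index 0 → [3] (no swap needed)
Insert 6:
  append 6 at index 1 → [3, 6]
  6 > parent 3 at index 0, swap → [6, 3]
Insert 20:
  append 20 at index 2 → [6, 3, 20]
  20 > parent 6 at index 0, swap → [20, 3, 6]
Insert 5:
  append 5 at index 3 → [20, 3, 6, 5]
  5 > parent 3 at index 1, swap → [20, 5, 6, 3]
Insert -12:
  append -12 at index 4 → [20, 5, 6, 3, -12] (no swap needed)
Insert 14:
  append 14 at index 5 → [20, 5, 6, 3, -12, 14]
  14 > parent 6 at index 2, swap → [20, 5, 14, 3, -12, 6]
Insert 9:
  append 9 at index 6 → [20, 5, 14, 3, -12, 6, 9] (no swap needed)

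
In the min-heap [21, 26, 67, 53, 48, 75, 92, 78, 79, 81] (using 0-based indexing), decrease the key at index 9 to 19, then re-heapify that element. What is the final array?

set index 9 from 81 to 19 → [21, 26, 67, 53, 48, 75, 92, 78, 79, 19]
19 < parent 48 at index 4, swap → [21, 26, 67, 53, 19, 75, 92, 78, 79, 48]
19 < parent 26 at index 1, swap → [21, 19, 67, 53, 26, 75, 92, 78, 79, 48]
19 < parent 21 at index 0, swap → [19, 21, 67, 53, 26, 75, 92, 78, 79, 48]

[19, 21, 67, 53, 26, 75, 92, 78, 79, 48]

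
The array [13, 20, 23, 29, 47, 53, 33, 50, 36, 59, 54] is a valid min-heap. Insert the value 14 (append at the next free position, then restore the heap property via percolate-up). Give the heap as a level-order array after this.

[13, 20, 14, 29, 47, 23, 33, 50, 36, 59, 54, 53]

append 14 at index 11 → [13, 20, 23, 29, 47, 53, 33, 50, 36, 59, 54, 14]
14 < parent 53 at index 5, swap → [13, 20, 23, 29, 47, 14, 33, 50, 36, 59, 54, 53]
14 < parent 23 at index 2, swap → [13, 20, 14, 29, 47, 23, 33, 50, 36, 59, 54, 53]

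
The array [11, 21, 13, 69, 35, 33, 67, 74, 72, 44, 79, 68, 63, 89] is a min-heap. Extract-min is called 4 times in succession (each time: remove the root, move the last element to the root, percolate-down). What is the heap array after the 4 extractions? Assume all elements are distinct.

[35, 44, 63, 69, 79, 68, 67, 74, 72, 89]

extract-min #1 returns 11:
  remove root 11; move last element 89 to root → [89, 21, 13, 69, 35, 33, 67, 74, 72, 44, 79, 68, 63]
  89 vs smaller child 13 at index 2, swap → [13, 21, 89, 69, 35, 33, 67, 74, 72, 44, 79, 68, 63]
  89 vs smaller child 33 at index 5, swap → [13, 21, 33, 69, 35, 89, 67, 74, 72, 44, 79, 68, 63]
  89 vs smaller child 63 at index 12, swap → [13, 21, 33, 69, 35, 63, 67, 74, 72, 44, 79, 68, 89]
extract-min #2 returns 13:
  remove root 13; move last element 89 to root → [89, 21, 33, 69, 35, 63, 67, 74, 72, 44, 79, 68]
  89 vs smaller child 21 at index 1, swap → [21, 89, 33, 69, 35, 63, 67, 74, 72, 44, 79, 68]
  89 vs smaller child 35 at index 4, swap → [21, 35, 33, 69, 89, 63, 67, 74, 72, 44, 79, 68]
  89 vs smaller child 44 at index 9, swap → [21, 35, 33, 69, 44, 63, 67, 74, 72, 89, 79, 68]
extract-min #3 returns 21:
  remove root 21; move last element 68 to root → [68, 35, 33, 69, 44, 63, 67, 74, 72, 89, 79]
  68 vs smaller child 33 at index 2, swap → [33, 35, 68, 69, 44, 63, 67, 74, 72, 89, 79]
  68 vs smaller child 63 at index 5, swap → [33, 35, 63, 69, 44, 68, 67, 74, 72, 89, 79]
extract-min #4 returns 33:
  remove root 33; move last element 79 to root → [79, 35, 63, 69, 44, 68, 67, 74, 72, 89]
  79 vs smaller child 35 at index 1, swap → [35, 79, 63, 69, 44, 68, 67, 74, 72, 89]
  79 vs smaller child 44 at index 4, swap → [35, 44, 63, 69, 79, 68, 67, 74, 72, 89]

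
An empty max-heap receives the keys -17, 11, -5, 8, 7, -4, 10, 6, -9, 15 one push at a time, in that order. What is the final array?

[15, 11, 10, 6, 8, -5, -4, -17, -9, 7]

Insert -17:
  append -17 at index 0 → [-17] (no swap needed)
Insert 11:
  append 11 at index 1 → [-17, 11]
  11 > parent -17 at index 0, swap → [11, -17]
Insert -5:
  append -5 at index 2 → [11, -17, -5] (no swap needed)
Insert 8:
  append 8 at index 3 → [11, -17, -5, 8]
  8 > parent -17 at index 1, swap → [11, 8, -5, -17]
Insert 7:
  append 7 at index 4 → [11, 8, -5, -17, 7] (no swap needed)
Insert -4:
  append -4 at index 5 → [11, 8, -5, -17, 7, -4]
  -4 > parent -5 at index 2, swap → [11, 8, -4, -17, 7, -5]
Insert 10:
  append 10 at index 6 → [11, 8, -4, -17, 7, -5, 10]
  10 > parent -4 at index 2, swap → [11, 8, 10, -17, 7, -5, -4]
Insert 6:
  append 6 at index 7 → [11, 8, 10, -17, 7, -5, -4, 6]
  6 > parent -17 at index 3, swap → [11, 8, 10, 6, 7, -5, -4, -17]
Insert -9:
  append -9 at index 8 → [11, 8, 10, 6, 7, -5, -4, -17, -9] (no swap needed)
Insert 15:
  append 15 at index 9 → [11, 8, 10, 6, 7, -5, -4, -17, -9, 15]
  15 > parent 7 at index 4, swap → [11, 8, 10, 6, 15, -5, -4, -17, -9, 7]
  15 > parent 8 at index 1, swap → [11, 15, 10, 6, 8, -5, -4, -17, -9, 7]
  15 > parent 11 at index 0, swap → [15, 11, 10, 6, 8, -5, -4, -17, -9, 7]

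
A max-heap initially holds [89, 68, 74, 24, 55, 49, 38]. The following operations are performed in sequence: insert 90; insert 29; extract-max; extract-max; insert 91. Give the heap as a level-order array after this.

insert 90:
  append 90 at index 7 → [89, 68, 74, 24, 55, 49, 38, 90]
  90 > parent 24 at index 3, swap → [89, 68, 74, 90, 55, 49, 38, 24]
  90 > parent 68 at index 1, swap → [89, 90, 74, 68, 55, 49, 38, 24]
  90 > parent 89 at index 0, swap → [90, 89, 74, 68, 55, 49, 38, 24]
insert 29:
  append 29 at index 8 → [90, 89, 74, 68, 55, 49, 38, 24, 29] (no swap needed)
extract-max → returns 90:
  remove root 90; move last element 29 to root → [29, 89, 74, 68, 55, 49, 38, 24]
  29 vs larger child 89 at index 1, swap → [89, 29, 74, 68, 55, 49, 38, 24]
  29 vs larger child 68 at index 3, swap → [89, 68, 74, 29, 55, 49, 38, 24]
extract-max → returns 89:
  remove root 89; move last element 24 to root → [24, 68, 74, 29, 55, 49, 38]
  24 vs larger child 74 at index 2, swap → [74, 68, 24, 29, 55, 49, 38]
  24 vs larger child 49 at index 5, swap → [74, 68, 49, 29, 55, 24, 38]
insert 91:
  append 91 at index 7 → [74, 68, 49, 29, 55, 24, 38, 91]
  91 > parent 29 at index 3, swap → [74, 68, 49, 91, 55, 24, 38, 29]
  91 > parent 68 at index 1, swap → [74, 91, 49, 68, 55, 24, 38, 29]
  91 > parent 74 at index 0, swap → [91, 74, 49, 68, 55, 24, 38, 29]

[91, 74, 49, 68, 55, 24, 38, 29]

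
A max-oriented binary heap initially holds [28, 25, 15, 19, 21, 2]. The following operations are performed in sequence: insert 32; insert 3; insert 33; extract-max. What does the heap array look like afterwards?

insert 32:
  append 32 at index 6 → [28, 25, 15, 19, 21, 2, 32]
  32 > parent 15 at index 2, swap → [28, 25, 32, 19, 21, 2, 15]
  32 > parent 28 at index 0, swap → [32, 25, 28, 19, 21, 2, 15]
insert 3:
  append 3 at index 7 → [32, 25, 28, 19, 21, 2, 15, 3] (no swap needed)
insert 33:
  append 33 at index 8 → [32, 25, 28, 19, 21, 2, 15, 3, 33]
  33 > parent 19 at index 3, swap → [32, 25, 28, 33, 21, 2, 15, 3, 19]
  33 > parent 25 at index 1, swap → [32, 33, 28, 25, 21, 2, 15, 3, 19]
  33 > parent 32 at index 0, swap → [33, 32, 28, 25, 21, 2, 15, 3, 19]
extract-max → returns 33:
  remove root 33; move last element 19 to root → [19, 32, 28, 25, 21, 2, 15, 3]
  19 vs larger child 32 at index 1, swap → [32, 19, 28, 25, 21, 2, 15, 3]
  19 vs larger child 25 at index 3, swap → [32, 25, 28, 19, 21, 2, 15, 3]

[32, 25, 28, 19, 21, 2, 15, 3]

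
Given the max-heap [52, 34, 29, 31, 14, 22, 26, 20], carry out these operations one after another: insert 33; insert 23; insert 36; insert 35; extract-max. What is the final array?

[36, 34, 35, 33, 23, 29, 26, 20, 31, 14, 22]

insert 33:
  append 33 at index 8 → [52, 34, 29, 31, 14, 22, 26, 20, 33]
  33 > parent 31 at index 3, swap → [52, 34, 29, 33, 14, 22, 26, 20, 31]
insert 23:
  append 23 at index 9 → [52, 34, 29, 33, 14, 22, 26, 20, 31, 23]
  23 > parent 14 at index 4, swap → [52, 34, 29, 33, 23, 22, 26, 20, 31, 14]
insert 36:
  append 36 at index 10 → [52, 34, 29, 33, 23, 22, 26, 20, 31, 14, 36]
  36 > parent 23 at index 4, swap → [52, 34, 29, 33, 36, 22, 26, 20, 31, 14, 23]
  36 > parent 34 at index 1, swap → [52, 36, 29, 33, 34, 22, 26, 20, 31, 14, 23]
insert 35:
  append 35 at index 11 → [52, 36, 29, 33, 34, 22, 26, 20, 31, 14, 23, 35]
  35 > parent 22 at index 5, swap → [52, 36, 29, 33, 34, 35, 26, 20, 31, 14, 23, 22]
  35 > parent 29 at index 2, swap → [52, 36, 35, 33, 34, 29, 26, 20, 31, 14, 23, 22]
extract-max → returns 52:
  remove root 52; move last element 22 to root → [22, 36, 35, 33, 34, 29, 26, 20, 31, 14, 23]
  22 vs larger child 36 at index 1, swap → [36, 22, 35, 33, 34, 29, 26, 20, 31, 14, 23]
  22 vs larger child 34 at index 4, swap → [36, 34, 35, 33, 22, 29, 26, 20, 31, 14, 23]
  22 vs larger child 23 at index 10, swap → [36, 34, 35, 33, 23, 29, 26, 20, 31, 14, 22]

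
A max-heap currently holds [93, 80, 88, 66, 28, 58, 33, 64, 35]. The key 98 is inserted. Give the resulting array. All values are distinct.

append 98 at index 9 → [93, 80, 88, 66, 28, 58, 33, 64, 35, 98]
98 > parent 28 at index 4, swap → [93, 80, 88, 66, 98, 58, 33, 64, 35, 28]
98 > parent 80 at index 1, swap → [93, 98, 88, 66, 80, 58, 33, 64, 35, 28]
98 > parent 93 at index 0, swap → [98, 93, 88, 66, 80, 58, 33, 64, 35, 28]

[98, 93, 88, 66, 80, 58, 33, 64, 35, 28]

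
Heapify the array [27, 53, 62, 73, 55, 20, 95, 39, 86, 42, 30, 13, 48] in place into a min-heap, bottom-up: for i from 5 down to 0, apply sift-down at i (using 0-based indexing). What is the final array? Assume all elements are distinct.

[13, 30, 20, 39, 42, 27, 95, 73, 86, 53, 55, 62, 48]

sift down from index 5:
  20 vs smaller child 13 at index 11, swap → [27, 53, 62, 73, 55, 13, 95, 39, 86, 42, 30, 20, 48]
sift down from index 4:
  55 vs smaller child 30 at index 10, swap → [27, 53, 62, 73, 30, 13, 95, 39, 86, 42, 55, 20, 48]
sift down from index 3:
  73 vs smaller child 39 at index 7, swap → [27, 53, 62, 39, 30, 13, 95, 73, 86, 42, 55, 20, 48]
sift down from index 2:
  62 vs smaller child 13 at index 5, swap → [27, 53, 13, 39, 30, 62, 95, 73, 86, 42, 55, 20, 48]
  62 vs smaller child 20 at index 11, swap → [27, 53, 13, 39, 30, 20, 95, 73, 86, 42, 55, 62, 48]
sift down from index 1:
  53 vs smaller child 30 at index 4, swap → [27, 30, 13, 39, 53, 20, 95, 73, 86, 42, 55, 62, 48]
  53 vs smaller child 42 at index 9, swap → [27, 30, 13, 39, 42, 20, 95, 73, 86, 53, 55, 62, 48]
sift down from index 0:
  27 vs smaller child 13 at index 2, swap → [13, 30, 27, 39, 42, 20, 95, 73, 86, 53, 55, 62, 48]
  27 vs smaller child 20 at index 5, swap → [13, 30, 20, 39, 42, 27, 95, 73, 86, 53, 55, 62, 48]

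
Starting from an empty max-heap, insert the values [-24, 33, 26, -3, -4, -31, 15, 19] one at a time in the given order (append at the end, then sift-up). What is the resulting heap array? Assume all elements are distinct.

Insert -24:
  append -24 at index 0 → [-24] (no swap needed)
Insert 33:
  append 33 at index 1 → [-24, 33]
  33 > parent -24 at index 0, swap → [33, -24]
Insert 26:
  append 26 at index 2 → [33, -24, 26] (no swap needed)
Insert -3:
  append -3 at index 3 → [33, -24, 26, -3]
  -3 > parent -24 at index 1, swap → [33, -3, 26, -24]
Insert -4:
  append -4 at index 4 → [33, -3, 26, -24, -4] (no swap needed)
Insert -31:
  append -31 at index 5 → [33, -3, 26, -24, -4, -31] (no swap needed)
Insert 15:
  append 15 at index 6 → [33, -3, 26, -24, -4, -31, 15] (no swap needed)
Insert 19:
  append 19 at index 7 → [33, -3, 26, -24, -4, -31, 15, 19]
  19 > parent -24 at index 3, swap → [33, -3, 26, 19, -4, -31, 15, -24]
  19 > parent -3 at index 1, swap → [33, 19, 26, -3, -4, -31, 15, -24]

[33, 19, 26, -3, -4, -31, 15, -24]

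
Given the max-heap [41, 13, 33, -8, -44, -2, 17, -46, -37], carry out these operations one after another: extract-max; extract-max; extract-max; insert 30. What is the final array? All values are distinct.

[30, -8, 13, -37, -44, -46, -2]

extract-max → returns 41:
  remove root 41; move last element -37 to root → [-37, 13, 33, -8, -44, -2, 17, -46]
  -37 vs larger child 33 at index 2, swap → [33, 13, -37, -8, -44, -2, 17, -46]
  -37 vs larger child 17 at index 6, swap → [33, 13, 17, -8, -44, -2, -37, -46]
extract-max → returns 33:
  remove root 33; move last element -46 to root → [-46, 13, 17, -8, -44, -2, -37]
  -46 vs larger child 17 at index 2, swap → [17, 13, -46, -8, -44, -2, -37]
  -46 vs larger child -2 at index 5, swap → [17, 13, -2, -8, -44, -46, -37]
extract-max → returns 17:
  remove root 17; move last element -37 to root → [-37, 13, -2, -8, -44, -46]
  -37 vs larger child 13 at index 1, swap → [13, -37, -2, -8, -44, -46]
  -37 vs larger child -8 at index 3, swap → [13, -8, -2, -37, -44, -46]
insert 30:
  append 30 at index 6 → [13, -8, -2, -37, -44, -46, 30]
  30 > parent -2 at index 2, swap → [13, -8, 30, -37, -44, -46, -2]
  30 > parent 13 at index 0, swap → [30, -8, 13, -37, -44, -46, -2]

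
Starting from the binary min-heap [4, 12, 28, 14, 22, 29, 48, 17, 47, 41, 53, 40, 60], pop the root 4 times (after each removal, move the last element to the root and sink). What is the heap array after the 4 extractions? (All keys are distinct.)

[22, 40, 28, 47, 41, 29, 48, 60, 53]

extract-min #1 returns 4:
  remove root 4; move last element 60 to root → [60, 12, 28, 14, 22, 29, 48, 17, 47, 41, 53, 40]
  60 vs smaller child 12 at index 1, swap → [12, 60, 28, 14, 22, 29, 48, 17, 47, 41, 53, 40]
  60 vs smaller child 14 at index 3, swap → [12, 14, 28, 60, 22, 29, 48, 17, 47, 41, 53, 40]
  60 vs smaller child 17 at index 7, swap → [12, 14, 28, 17, 22, 29, 48, 60, 47, 41, 53, 40]
extract-min #2 returns 12:
  remove root 12; move last element 40 to root → [40, 14, 28, 17, 22, 29, 48, 60, 47, 41, 53]
  40 vs smaller child 14 at index 1, swap → [14, 40, 28, 17, 22, 29, 48, 60, 47, 41, 53]
  40 vs smaller child 17 at index 3, swap → [14, 17, 28, 40, 22, 29, 48, 60, 47, 41, 53]
extract-min #3 returns 14:
  remove root 14; move last element 53 to root → [53, 17, 28, 40, 22, 29, 48, 60, 47, 41]
  53 vs smaller child 17 at index 1, swap → [17, 53, 28, 40, 22, 29, 48, 60, 47, 41]
  53 vs smaller child 22 at index 4, swap → [17, 22, 28, 40, 53, 29, 48, 60, 47, 41]
  53 vs only child 41 at index 9, swap → [17, 22, 28, 40, 41, 29, 48, 60, 47, 53]
extract-min #4 returns 17:
  remove root 17; move last element 53 to root → [53, 22, 28, 40, 41, 29, 48, 60, 47]
  53 vs smaller child 22 at index 1, swap → [22, 53, 28, 40, 41, 29, 48, 60, 47]
  53 vs smaller child 40 at index 3, swap → [22, 40, 28, 53, 41, 29, 48, 60, 47]
  53 vs smaller child 47 at index 8, swap → [22, 40, 28, 47, 41, 29, 48, 60, 53]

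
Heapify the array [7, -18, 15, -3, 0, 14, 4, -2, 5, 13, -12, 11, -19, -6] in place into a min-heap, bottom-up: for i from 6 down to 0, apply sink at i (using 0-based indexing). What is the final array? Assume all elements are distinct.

[-19, -18, -6, -3, -12, 11, 4, -2, 5, 13, 0, 15, 14, 7]

sift down from index 6:
  4 vs only child -6 at index 13, swap → [7, -18, 15, -3, 0, 14, -6, -2, 5, 13, -12, 11, -19, 4]
sift down from index 5:
  14 vs smaller child -19 at index 12, swap → [7, -18, 15, -3, 0, -19, -6, -2, 5, 13, -12, 11, 14, 4]
sift down from index 4:
  0 vs smaller child -12 at index 10, swap → [7, -18, 15, -3, -12, -19, -6, -2, 5, 13, 0, 11, 14, 4]
sift down from index 3: already satisfies heap property
sift down from index 2:
  15 vs smaller child -19 at index 5, swap → [7, -18, -19, -3, -12, 15, -6, -2, 5, 13, 0, 11, 14, 4]
  15 vs smaller child 11 at index 11, swap → [7, -18, -19, -3, -12, 11, -6, -2, 5, 13, 0, 15, 14, 4]
sift down from index 1: already satisfies heap property
sift down from index 0:
  7 vs smaller child -19 at index 2, swap → [-19, -18, 7, -3, -12, 11, -6, -2, 5, 13, 0, 15, 14, 4]
  7 vs smaller child -6 at index 6, swap → [-19, -18, -6, -3, -12, 11, 7, -2, 5, 13, 0, 15, 14, 4]
  7 vs only child 4 at index 13, swap → [-19, -18, -6, -3, -12, 11, 4, -2, 5, 13, 0, 15, 14, 7]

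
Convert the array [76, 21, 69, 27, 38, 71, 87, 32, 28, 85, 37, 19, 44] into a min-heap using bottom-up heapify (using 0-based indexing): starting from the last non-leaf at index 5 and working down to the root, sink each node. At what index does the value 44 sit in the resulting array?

sift down from index 5:
  71 vs smaller child 19 at index 11, swap → [76, 21, 69, 27, 38, 19, 87, 32, 28, 85, 37, 71, 44]
sift down from index 4:
  38 vs smaller child 37 at index 10, swap → [76, 21, 69, 27, 37, 19, 87, 32, 28, 85, 38, 71, 44]
sift down from index 3: already satisfies heap property
sift down from index 2:
  69 vs smaller child 19 at index 5, swap → [76, 21, 19, 27, 37, 69, 87, 32, 28, 85, 38, 71, 44]
  69 vs smaller child 44 at index 12, swap → [76, 21, 19, 27, 37, 44, 87, 32, 28, 85, 38, 71, 69]
sift down from index 1: already satisfies heap property
sift down from index 0:
  76 vs smaller child 19 at index 2, swap → [19, 21, 76, 27, 37, 44, 87, 32, 28, 85, 38, 71, 69]
  76 vs smaller child 44 at index 5, swap → [19, 21, 44, 27, 37, 76, 87, 32, 28, 85, 38, 71, 69]
  76 vs smaller child 69 at index 12, swap → [19, 21, 44, 27, 37, 69, 87, 32, 28, 85, 38, 71, 76]
resulting array: [19, 21, 44, 27, 37, 69, 87, 32, 28, 85, 38, 71, 76]

2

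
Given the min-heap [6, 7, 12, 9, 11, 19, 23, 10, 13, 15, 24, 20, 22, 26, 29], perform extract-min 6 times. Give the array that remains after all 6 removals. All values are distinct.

extract-min #1 returns 6:
  remove root 6; move last element 29 to root → [29, 7, 12, 9, 11, 19, 23, 10, 13, 15, 24, 20, 22, 26]
  29 vs smaller child 7 at index 1, swap → [7, 29, 12, 9, 11, 19, 23, 10, 13, 15, 24, 20, 22, 26]
  29 vs smaller child 9 at index 3, swap → [7, 9, 12, 29, 11, 19, 23, 10, 13, 15, 24, 20, 22, 26]
  29 vs smaller child 10 at index 7, swap → [7, 9, 12, 10, 11, 19, 23, 29, 13, 15, 24, 20, 22, 26]
extract-min #2 returns 7:
  remove root 7; move last element 26 to root → [26, 9, 12, 10, 11, 19, 23, 29, 13, 15, 24, 20, 22]
  26 vs smaller child 9 at index 1, swap → [9, 26, 12, 10, 11, 19, 23, 29, 13, 15, 24, 20, 22]
  26 vs smaller child 10 at index 3, swap → [9, 10, 12, 26, 11, 19, 23, 29, 13, 15, 24, 20, 22]
  26 vs smaller child 13 at index 8, swap → [9, 10, 12, 13, 11, 19, 23, 29, 26, 15, 24, 20, 22]
extract-min #3 returns 9:
  remove root 9; move last element 22 to root → [22, 10, 12, 13, 11, 19, 23, 29, 26, 15, 24, 20]
  22 vs smaller child 10 at index 1, swap → [10, 22, 12, 13, 11, 19, 23, 29, 26, 15, 24, 20]
  22 vs smaller child 11 at index 4, swap → [10, 11, 12, 13, 22, 19, 23, 29, 26, 15, 24, 20]
  22 vs smaller child 15 at index 9, swap → [10, 11, 12, 13, 15, 19, 23, 29, 26, 22, 24, 20]
extract-min #4 returns 10:
  remove root 10; move last element 20 to root → [20, 11, 12, 13, 15, 19, 23, 29, 26, 22, 24]
  20 vs smaller child 11 at index 1, swap → [11, 20, 12, 13, 15, 19, 23, 29, 26, 22, 24]
  20 vs smaller child 13 at index 3, swap → [11, 13, 12, 20, 15, 19, 23, 29, 26, 22, 24]
extract-min #5 returns 11:
  remove root 11; move last element 24 to root → [24, 13, 12, 20, 15, 19, 23, 29, 26, 22]
  24 vs smaller child 12 at index 2, swap → [12, 13, 24, 20, 15, 19, 23, 29, 26, 22]
  24 vs smaller child 19 at index 5, swap → [12, 13, 19, 20, 15, 24, 23, 29, 26, 22]
extract-min #6 returns 12:
  remove root 12; move last element 22 to root → [22, 13, 19, 20, 15, 24, 23, 29, 26]
  22 vs smaller child 13 at index 1, swap → [13, 22, 19, 20, 15, 24, 23, 29, 26]
  22 vs smaller child 15 at index 4, swap → [13, 15, 19, 20, 22, 24, 23, 29, 26]

[13, 15, 19, 20, 22, 24, 23, 29, 26]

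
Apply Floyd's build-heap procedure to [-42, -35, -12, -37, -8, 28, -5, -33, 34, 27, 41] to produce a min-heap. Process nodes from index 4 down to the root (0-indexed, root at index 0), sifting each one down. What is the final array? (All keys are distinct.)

[-42, -37, -12, -35, -8, 28, -5, -33, 34, 27, 41]

sift down from index 4: already satisfies heap property
sift down from index 3: already satisfies heap property
sift down from index 2: already satisfies heap property
sift down from index 1:
  -35 vs smaller child -37 at index 3, swap → [-42, -37, -12, -35, -8, 28, -5, -33, 34, 27, 41]
sift down from index 0: already satisfies heap property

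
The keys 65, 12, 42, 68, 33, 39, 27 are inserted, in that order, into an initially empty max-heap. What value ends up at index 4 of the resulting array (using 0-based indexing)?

Insert 65:
  append 65 at index 0 → [65] (no swap needed)
Insert 12:
  append 12 at index 1 → [65, 12] (no swap needed)
Insert 42:
  append 42 at index 2 → [65, 12, 42] (no swap needed)
Insert 68:
  append 68 at index 3 → [65, 12, 42, 68]
  68 > parent 12 at index 1, swap → [65, 68, 42, 12]
  68 > parent 65 at index 0, swap → [68, 65, 42, 12]
Insert 33:
  append 33 at index 4 → [68, 65, 42, 12, 33] (no swap needed)
Insert 39:
  append 39 at index 5 → [68, 65, 42, 12, 33, 39] (no swap needed)
Insert 27:
  append 27 at index 6 → [68, 65, 42, 12, 33, 39, 27] (no swap needed)
resulting array: [68, 65, 42, 12, 33, 39, 27]

33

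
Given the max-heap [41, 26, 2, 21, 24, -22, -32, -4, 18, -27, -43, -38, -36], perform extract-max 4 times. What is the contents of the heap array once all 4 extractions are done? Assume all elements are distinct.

[18, -4, 2, -36, -27, -22, -32, -43, -38]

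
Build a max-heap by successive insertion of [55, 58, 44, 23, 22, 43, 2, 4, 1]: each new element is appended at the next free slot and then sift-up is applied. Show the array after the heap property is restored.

[58, 55, 44, 23, 22, 43, 2, 4, 1]

Insert 55:
  append 55 at index 0 → [55] (no swap needed)
Insert 58:
  append 58 at index 1 → [55, 58]
  58 > parent 55 at index 0, swap → [58, 55]
Insert 44:
  append 44 at index 2 → [58, 55, 44] (no swap needed)
Insert 23:
  append 23 at index 3 → [58, 55, 44, 23] (no swap needed)
Insert 22:
  append 22 at index 4 → [58, 55, 44, 23, 22] (no swap needed)
Insert 43:
  append 43 at index 5 → [58, 55, 44, 23, 22, 43] (no swap needed)
Insert 2:
  append 2 at index 6 → [58, 55, 44, 23, 22, 43, 2] (no swap needed)
Insert 4:
  append 4 at index 7 → [58, 55, 44, 23, 22, 43, 2, 4] (no swap needed)
Insert 1:
  append 1 at index 8 → [58, 55, 44, 23, 22, 43, 2, 4, 1] (no swap needed)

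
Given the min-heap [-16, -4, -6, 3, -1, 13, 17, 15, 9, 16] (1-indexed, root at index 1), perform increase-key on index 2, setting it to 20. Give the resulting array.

set index 2 from -4 to 20 → [-16, 20, -6, 3, -1, 13, 17, 15, 9, 16]
20 vs smaller child -1 at index 5, swap → [-16, -1, -6, 3, 20, 13, 17, 15, 9, 16]
20 vs only child 16 at index 10, swap → [-16, -1, -6, 3, 16, 13, 17, 15, 9, 20]

[-16, -1, -6, 3, 16, 13, 17, 15, 9, 20]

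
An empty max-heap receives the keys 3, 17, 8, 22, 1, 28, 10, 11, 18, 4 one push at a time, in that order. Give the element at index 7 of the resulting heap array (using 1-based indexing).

10

Insert 3:
  append 3 at index 1 → [3] (no swap needed)
Insert 17:
  append 17 at index 2 → [3, 17]
  17 > parent 3 at index 1, swap → [17, 3]
Insert 8:
  append 8 at index 3 → [17, 3, 8] (no swap needed)
Insert 22:
  append 22 at index 4 → [17, 3, 8, 22]
  22 > parent 3 at index 2, swap → [17, 22, 8, 3]
  22 > parent 17 at index 1, swap → [22, 17, 8, 3]
Insert 1:
  append 1 at index 5 → [22, 17, 8, 3, 1] (no swap needed)
Insert 28:
  append 28 at index 6 → [22, 17, 8, 3, 1, 28]
  28 > parent 8 at index 3, swap → [22, 17, 28, 3, 1, 8]
  28 > parent 22 at index 1, swap → [28, 17, 22, 3, 1, 8]
Insert 10:
  append 10 at index 7 → [28, 17, 22, 3, 1, 8, 10] (no swap needed)
Insert 11:
  append 11 at index 8 → [28, 17, 22, 3, 1, 8, 10, 11]
  11 > parent 3 at index 4, swap → [28, 17, 22, 11, 1, 8, 10, 3]
Insert 18:
  append 18 at index 9 → [28, 17, 22, 11, 1, 8, 10, 3, 18]
  18 > parent 11 at index 4, swap → [28, 17, 22, 18, 1, 8, 10, 3, 11]
  18 > parent 17 at index 2, swap → [28, 18, 22, 17, 1, 8, 10, 3, 11]
Insert 4:
  append 4 at index 10 → [28, 18, 22, 17, 1, 8, 10, 3, 11, 4]
  4 > parent 1 at index 5, swap → [28, 18, 22, 17, 4, 8, 10, 3, 11, 1]
resulting array: [28, 18, 22, 17, 4, 8, 10, 3, 11, 1]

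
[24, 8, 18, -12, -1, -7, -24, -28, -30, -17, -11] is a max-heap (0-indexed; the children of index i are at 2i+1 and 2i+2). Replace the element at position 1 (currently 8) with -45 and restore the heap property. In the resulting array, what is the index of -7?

set index 1 from 8 to -45 → [24, -45, 18, -12, -1, -7, -24, -28, -30, -17, -11]
-45 vs larger child -1 at index 4, swap → [24, -1, 18, -12, -45, -7, -24, -28, -30, -17, -11]
-45 vs larger child -11 at index 10, swap → [24, -1, 18, -12, -11, -7, -24, -28, -30, -17, -45]
resulting array: [24, -1, 18, -12, -11, -7, -24, -28, -30, -17, -45]

5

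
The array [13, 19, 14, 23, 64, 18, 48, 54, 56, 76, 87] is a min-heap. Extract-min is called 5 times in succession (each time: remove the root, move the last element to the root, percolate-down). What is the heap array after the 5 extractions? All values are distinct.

[48, 54, 76, 56, 64, 87]

extract-min #1 returns 13:
  remove root 13; move last element 87 to root → [87, 19, 14, 23, 64, 18, 48, 54, 56, 76]
  87 vs smaller child 14 at index 2, swap → [14, 19, 87, 23, 64, 18, 48, 54, 56, 76]
  87 vs smaller child 18 at index 5, swap → [14, 19, 18, 23, 64, 87, 48, 54, 56, 76]
extract-min #2 returns 14:
  remove root 14; move last element 76 to root → [76, 19, 18, 23, 64, 87, 48, 54, 56]
  76 vs smaller child 18 at index 2, swap → [18, 19, 76, 23, 64, 87, 48, 54, 56]
  76 vs smaller child 48 at index 6, swap → [18, 19, 48, 23, 64, 87, 76, 54, 56]
extract-min #3 returns 18:
  remove root 18; move last element 56 to root → [56, 19, 48, 23, 64, 87, 76, 54]
  56 vs smaller child 19 at index 1, swap → [19, 56, 48, 23, 64, 87, 76, 54]
  56 vs smaller child 23 at index 3, swap → [19, 23, 48, 56, 64, 87, 76, 54]
  56 vs only child 54 at index 7, swap → [19, 23, 48, 54, 64, 87, 76, 56]
extract-min #4 returns 19:
  remove root 19; move last element 56 to root → [56, 23, 48, 54, 64, 87, 76]
  56 vs smaller child 23 at index 1, swap → [23, 56, 48, 54, 64, 87, 76]
  56 vs smaller child 54 at index 3, swap → [23, 54, 48, 56, 64, 87, 76]
extract-min #5 returns 23:
  remove root 23; move last element 76 to root → [76, 54, 48, 56, 64, 87]
  76 vs smaller child 48 at index 2, swap → [48, 54, 76, 56, 64, 87]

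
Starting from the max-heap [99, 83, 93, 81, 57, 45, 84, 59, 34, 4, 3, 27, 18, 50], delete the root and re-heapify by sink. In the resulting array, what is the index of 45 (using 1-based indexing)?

remove root 99; move last element 50 to root → [50, 83, 93, 81, 57, 45, 84, 59, 34, 4, 3, 27, 18]
50 vs larger child 93 at index 3, swap → [93, 83, 50, 81, 57, 45, 84, 59, 34, 4, 3, 27, 18]
50 vs larger child 84 at index 7, swap → [93, 83, 84, 81, 57, 45, 50, 59, 34, 4, 3, 27, 18]
resulting array: [93, 83, 84, 81, 57, 45, 50, 59, 34, 4, 3, 27, 18]

6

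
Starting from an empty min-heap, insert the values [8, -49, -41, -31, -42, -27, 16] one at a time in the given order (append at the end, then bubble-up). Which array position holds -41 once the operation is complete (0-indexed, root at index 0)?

2

Insert 8:
  append 8 at index 0 → [8] (no swap needed)
Insert -49:
  append -49 at index 1 → [8, -49]
  -49 < parent 8 at index 0, swap → [-49, 8]
Insert -41:
  append -41 at index 2 → [-49, 8, -41] (no swap needed)
Insert -31:
  append -31 at index 3 → [-49, 8, -41, -31]
  -31 < parent 8 at index 1, swap → [-49, -31, -41, 8]
Insert -42:
  append -42 at index 4 → [-49, -31, -41, 8, -42]
  -42 < parent -31 at index 1, swap → [-49, -42, -41, 8, -31]
Insert -27:
  append -27 at index 5 → [-49, -42, -41, 8, -31, -27] (no swap needed)
Insert 16:
  append 16 at index 6 → [-49, -42, -41, 8, -31, -27, 16] (no swap needed)
resulting array: [-49, -42, -41, 8, -31, -27, 16]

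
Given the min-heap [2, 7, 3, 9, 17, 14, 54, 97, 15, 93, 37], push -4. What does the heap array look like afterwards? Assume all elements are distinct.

[-4, 7, 2, 9, 17, 3, 54, 97, 15, 93, 37, 14]

append -4 at index 11 → [2, 7, 3, 9, 17, 14, 54, 97, 15, 93, 37, -4]
-4 < parent 14 at index 5, swap → [2, 7, 3, 9, 17, -4, 54, 97, 15, 93, 37, 14]
-4 < parent 3 at index 2, swap → [2, 7, -4, 9, 17, 3, 54, 97, 15, 93, 37, 14]
-4 < parent 2 at index 0, swap → [-4, 7, 2, 9, 17, 3, 54, 97, 15, 93, 37, 14]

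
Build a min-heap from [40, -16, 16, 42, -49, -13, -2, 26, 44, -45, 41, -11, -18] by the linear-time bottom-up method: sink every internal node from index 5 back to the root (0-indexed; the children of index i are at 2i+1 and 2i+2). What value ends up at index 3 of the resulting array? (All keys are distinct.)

26

sift down from index 5:
  -13 vs smaller child -18 at index 12, swap → [40, -16, 16, 42, -49, -18, -2, 26, 44, -45, 41, -11, -13]
sift down from index 4: already satisfies heap property
sift down from index 3:
  42 vs smaller child 26 at index 7, swap → [40, -16, 16, 26, -49, -18, -2, 42, 44, -45, 41, -11, -13]
sift down from index 2:
  16 vs smaller child -18 at index 5, swap → [40, -16, -18, 26, -49, 16, -2, 42, 44, -45, 41, -11, -13]
  16 vs smaller child -13 at index 12, swap → [40, -16, -18, 26, -49, -13, -2, 42, 44, -45, 41, -11, 16]
sift down from index 1:
  -16 vs smaller child -49 at index 4, swap → [40, -49, -18, 26, -16, -13, -2, 42, 44, -45, 41, -11, 16]
  -16 vs smaller child -45 at index 9, swap → [40, -49, -18, 26, -45, -13, -2, 42, 44, -16, 41, -11, 16]
sift down from index 0:
  40 vs smaller child -49 at index 1, swap → [-49, 40, -18, 26, -45, -13, -2, 42, 44, -16, 41, -11, 16]
  40 vs smaller child -45 at index 4, swap → [-49, -45, -18, 26, 40, -13, -2, 42, 44, -16, 41, -11, 16]
  40 vs smaller child -16 at index 9, swap → [-49, -45, -18, 26, -16, -13, -2, 42, 44, 40, 41, -11, 16]
resulting array: [-49, -45, -18, 26, -16, -13, -2, 42, 44, 40, 41, -11, 16]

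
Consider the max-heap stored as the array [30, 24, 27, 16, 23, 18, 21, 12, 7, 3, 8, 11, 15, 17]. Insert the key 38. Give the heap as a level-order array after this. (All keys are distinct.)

[38, 24, 30, 16, 23, 18, 27, 12, 7, 3, 8, 11, 15, 17, 21]

append 38 at index 14 → [30, 24, 27, 16, 23, 18, 21, 12, 7, 3, 8, 11, 15, 17, 38]
38 > parent 21 at index 6, swap → [30, 24, 27, 16, 23, 18, 38, 12, 7, 3, 8, 11, 15, 17, 21]
38 > parent 27 at index 2, swap → [30, 24, 38, 16, 23, 18, 27, 12, 7, 3, 8, 11, 15, 17, 21]
38 > parent 30 at index 0, swap → [38, 24, 30, 16, 23, 18, 27, 12, 7, 3, 8, 11, 15, 17, 21]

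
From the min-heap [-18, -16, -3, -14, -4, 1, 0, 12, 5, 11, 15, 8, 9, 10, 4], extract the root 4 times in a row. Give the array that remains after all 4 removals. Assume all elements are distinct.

extract-min #1 returns -18:
  remove root -18; move last element 4 to root → [4, -16, -3, -14, -4, 1, 0, 12, 5, 11, 15, 8, 9, 10]
  4 vs smaller child -16 at index 1, swap → [-16, 4, -3, -14, -4, 1, 0, 12, 5, 11, 15, 8, 9, 10]
  4 vs smaller child -14 at index 3, swap → [-16, -14, -3, 4, -4, 1, 0, 12, 5, 11, 15, 8, 9, 10]
extract-min #2 returns -16:
  remove root -16; move last element 10 to root → [10, -14, -3, 4, -4, 1, 0, 12, 5, 11, 15, 8, 9]
  10 vs smaller child -14 at index 1, swap → [-14, 10, -3, 4, -4, 1, 0, 12, 5, 11, 15, 8, 9]
  10 vs smaller child -4 at index 4, swap → [-14, -4, -3, 4, 10, 1, 0, 12, 5, 11, 15, 8, 9]
extract-min #3 returns -14:
  remove root -14; move last element 9 to root → [9, -4, -3, 4, 10, 1, 0, 12, 5, 11, 15, 8]
  9 vs smaller child -4 at index 1, swap → [-4, 9, -3, 4, 10, 1, 0, 12, 5, 11, 15, 8]
  9 vs smaller child 4 at index 3, swap → [-4, 4, -3, 9, 10, 1, 0, 12, 5, 11, 15, 8]
  9 vs smaller child 5 at index 8, swap → [-4, 4, -3, 5, 10, 1, 0, 12, 9, 11, 15, 8]
extract-min #4 returns -4:
  remove root -4; move last element 8 to root → [8, 4, -3, 5, 10, 1, 0, 12, 9, 11, 15]
  8 vs smaller child -3 at index 2, swap → [-3, 4, 8, 5, 10, 1, 0, 12, 9, 11, 15]
  8 vs smaller child 0 at index 6, swap → [-3, 4, 0, 5, 10, 1, 8, 12, 9, 11, 15]

[-3, 4, 0, 5, 10, 1, 8, 12, 9, 11, 15]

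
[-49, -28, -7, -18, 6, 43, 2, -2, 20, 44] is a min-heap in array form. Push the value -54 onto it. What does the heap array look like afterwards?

append -54 at index 10 → [-49, -28, -7, -18, 6, 43, 2, -2, 20, 44, -54]
-54 < parent 6 at index 4, swap → [-49, -28, -7, -18, -54, 43, 2, -2, 20, 44, 6]
-54 < parent -28 at index 1, swap → [-49, -54, -7, -18, -28, 43, 2, -2, 20, 44, 6]
-54 < parent -49 at index 0, swap → [-54, -49, -7, -18, -28, 43, 2, -2, 20, 44, 6]

[-54, -49, -7, -18, -28, 43, 2, -2, 20, 44, 6]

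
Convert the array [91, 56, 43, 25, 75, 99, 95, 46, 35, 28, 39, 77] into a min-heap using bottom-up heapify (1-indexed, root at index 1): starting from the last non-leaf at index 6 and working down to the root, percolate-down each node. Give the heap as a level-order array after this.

sift down from index 6:
  99 vs only child 77 at index 12, swap → [91, 56, 43, 25, 75, 77, 95, 46, 35, 28, 39, 99]
sift down from index 5:
  75 vs smaller child 28 at index 10, swap → [91, 56, 43, 25, 28, 77, 95, 46, 35, 75, 39, 99]
sift down from index 4: already satisfies heap property
sift down from index 3: already satisfies heap property
sift down from index 2:
  56 vs smaller child 25 at index 4, swap → [91, 25, 43, 56, 28, 77, 95, 46, 35, 75, 39, 99]
  56 vs smaller child 35 at index 9, swap → [91, 25, 43, 35, 28, 77, 95, 46, 56, 75, 39, 99]
sift down from index 1:
  91 vs smaller child 25 at index 2, swap → [25, 91, 43, 35, 28, 77, 95, 46, 56, 75, 39, 99]
  91 vs smaller child 28 at index 5, swap → [25, 28, 43, 35, 91, 77, 95, 46, 56, 75, 39, 99]
  91 vs smaller child 39 at index 11, swap → [25, 28, 43, 35, 39, 77, 95, 46, 56, 75, 91, 99]

[25, 28, 43, 35, 39, 77, 95, 46, 56, 75, 91, 99]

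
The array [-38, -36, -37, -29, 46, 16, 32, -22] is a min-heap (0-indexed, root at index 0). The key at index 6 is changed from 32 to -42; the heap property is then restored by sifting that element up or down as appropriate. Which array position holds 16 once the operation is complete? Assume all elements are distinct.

5

set index 6 from 32 to -42 → [-38, -36, -37, -29, 46, 16, -42, -22]
-42 < parent -37 at index 2, swap → [-38, -36, -42, -29, 46, 16, -37, -22]
-42 < parent -38 at index 0, swap → [-42, -36, -38, -29, 46, 16, -37, -22]
resulting array: [-42, -36, -38, -29, 46, 16, -37, -22]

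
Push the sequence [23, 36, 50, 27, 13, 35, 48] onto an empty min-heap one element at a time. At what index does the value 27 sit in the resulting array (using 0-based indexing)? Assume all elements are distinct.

4

Insert 23:
  append 23 at index 0 → [23] (no swap needed)
Insert 36:
  append 36 at index 1 → [23, 36] (no swap needed)
Insert 50:
  append 50 at index 2 → [23, 36, 50] (no swap needed)
Insert 27:
  append 27 at index 3 → [23, 36, 50, 27]
  27 < parent 36 at index 1, swap → [23, 27, 50, 36]
Insert 13:
  append 13 at index 4 → [23, 27, 50, 36, 13]
  13 < parent 27 at index 1, swap → [23, 13, 50, 36, 27]
  13 < parent 23 at index 0, swap → [13, 23, 50, 36, 27]
Insert 35:
  append 35 at index 5 → [13, 23, 50, 36, 27, 35]
  35 < parent 50 at index 2, swap → [13, 23, 35, 36, 27, 50]
Insert 48:
  append 48 at index 6 → [13, 23, 35, 36, 27, 50, 48] (no swap needed)
resulting array: [13, 23, 35, 36, 27, 50, 48]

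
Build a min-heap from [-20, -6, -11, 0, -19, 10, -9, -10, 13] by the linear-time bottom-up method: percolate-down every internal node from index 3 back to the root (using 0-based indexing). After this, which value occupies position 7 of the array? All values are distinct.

sift down from index 3:
  0 vs smaller child -10 at index 7, swap → [-20, -6, -11, -10, -19, 10, -9, 0, 13]
sift down from index 2: already satisfies heap property
sift down from index 1:
  -6 vs smaller child -19 at index 4, swap → [-20, -19, -11, -10, -6, 10, -9, 0, 13]
sift down from index 0: already satisfies heap property
resulting array: [-20, -19, -11, -10, -6, 10, -9, 0, 13]

0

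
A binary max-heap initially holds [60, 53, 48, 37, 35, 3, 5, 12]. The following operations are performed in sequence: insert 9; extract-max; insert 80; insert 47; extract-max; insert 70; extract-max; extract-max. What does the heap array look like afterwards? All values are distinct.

insert 9:
  append 9 at index 8 → [60, 53, 48, 37, 35, 3, 5, 12, 9] (no swap needed)
extract-max → returns 60:
  remove root 60; move last element 9 to root → [9, 53, 48, 37, 35, 3, 5, 12]
  9 vs larger child 53 at index 1, swap → [53, 9, 48, 37, 35, 3, 5, 12]
  9 vs larger child 37 at index 3, swap → [53, 37, 48, 9, 35, 3, 5, 12]
  9 vs only child 12 at index 7, swap → [53, 37, 48, 12, 35, 3, 5, 9]
insert 80:
  append 80 at index 8 → [53, 37, 48, 12, 35, 3, 5, 9, 80]
  80 > parent 12 at index 3, swap → [53, 37, 48, 80, 35, 3, 5, 9, 12]
  80 > parent 37 at index 1, swap → [53, 80, 48, 37, 35, 3, 5, 9, 12]
  80 > parent 53 at index 0, swap → [80, 53, 48, 37, 35, 3, 5, 9, 12]
insert 47:
  append 47 at index 9 → [80, 53, 48, 37, 35, 3, 5, 9, 12, 47]
  47 > parent 35 at index 4, swap → [80, 53, 48, 37, 47, 3, 5, 9, 12, 35]
extract-max → returns 80:
  remove root 80; move last element 35 to root → [35, 53, 48, 37, 47, 3, 5, 9, 12]
  35 vs larger child 53 at index 1, swap → [53, 35, 48, 37, 47, 3, 5, 9, 12]
  35 vs larger child 47 at index 4, swap → [53, 47, 48, 37, 35, 3, 5, 9, 12]
insert 70:
  append 70 at index 9 → [53, 47, 48, 37, 35, 3, 5, 9, 12, 70]
  70 > parent 35 at index 4, swap → [53, 47, 48, 37, 70, 3, 5, 9, 12, 35]
  70 > parent 47 at index 1, swap → [53, 70, 48, 37, 47, 3, 5, 9, 12, 35]
  70 > parent 53 at index 0, swap → [70, 53, 48, 37, 47, 3, 5, 9, 12, 35]
extract-max → returns 70:
  remove root 70; move last element 35 to root → [35, 53, 48, 37, 47, 3, 5, 9, 12]
  35 vs larger child 53 at index 1, swap → [53, 35, 48, 37, 47, 3, 5, 9, 12]
  35 vs larger child 47 at index 4, swap → [53, 47, 48, 37, 35, 3, 5, 9, 12]
extract-max → returns 53:
  remove root 53; move last element 12 to root → [12, 47, 48, 37, 35, 3, 5, 9]
  12 vs larger child 48 at index 2, swap → [48, 47, 12, 37, 35, 3, 5, 9]

[48, 47, 12, 37, 35, 3, 5, 9]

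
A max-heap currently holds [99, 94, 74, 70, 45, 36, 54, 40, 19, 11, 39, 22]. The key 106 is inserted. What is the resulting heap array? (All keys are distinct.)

append 106 at index 12 → [99, 94, 74, 70, 45, 36, 54, 40, 19, 11, 39, 22, 106]
106 > parent 36 at index 5, swap → [99, 94, 74, 70, 45, 106, 54, 40, 19, 11, 39, 22, 36]
106 > parent 74 at index 2, swap → [99, 94, 106, 70, 45, 74, 54, 40, 19, 11, 39, 22, 36]
106 > parent 99 at index 0, swap → [106, 94, 99, 70, 45, 74, 54, 40, 19, 11, 39, 22, 36]

[106, 94, 99, 70, 45, 74, 54, 40, 19, 11, 39, 22, 36]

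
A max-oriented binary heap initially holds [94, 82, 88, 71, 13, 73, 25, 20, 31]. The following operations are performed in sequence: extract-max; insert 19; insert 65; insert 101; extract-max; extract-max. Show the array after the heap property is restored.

[82, 71, 73, 20, 65, 31, 25, 13, 19]

extract-max → returns 94:
  remove root 94; move last element 31 to root → [31, 82, 88, 71, 13, 73, 25, 20]
  31 vs larger child 88 at index 2, swap → [88, 82, 31, 71, 13, 73, 25, 20]
  31 vs larger child 73 at index 5, swap → [88, 82, 73, 71, 13, 31, 25, 20]
insert 19:
  append 19 at index 8 → [88, 82, 73, 71, 13, 31, 25, 20, 19] (no swap needed)
insert 65:
  append 65 at index 9 → [88, 82, 73, 71, 13, 31, 25, 20, 19, 65]
  65 > parent 13 at index 4, swap → [88, 82, 73, 71, 65, 31, 25, 20, 19, 13]
insert 101:
  append 101 at index 10 → [88, 82, 73, 71, 65, 31, 25, 20, 19, 13, 101]
  101 > parent 65 at index 4, swap → [88, 82, 73, 71, 101, 31, 25, 20, 19, 13, 65]
  101 > parent 82 at index 1, swap → [88, 101, 73, 71, 82, 31, 25, 20, 19, 13, 65]
  101 > parent 88 at index 0, swap → [101, 88, 73, 71, 82, 31, 25, 20, 19, 13, 65]
extract-max → returns 101:
  remove root 101; move last element 65 to root → [65, 88, 73, 71, 82, 31, 25, 20, 19, 13]
  65 vs larger child 88 at index 1, swap → [88, 65, 73, 71, 82, 31, 25, 20, 19, 13]
  65 vs larger child 82 at index 4, swap → [88, 82, 73, 71, 65, 31, 25, 20, 19, 13]
extract-max → returns 88:
  remove root 88; move last element 13 to root → [13, 82, 73, 71, 65, 31, 25, 20, 19]
  13 vs larger child 82 at index 1, swap → [82, 13, 73, 71, 65, 31, 25, 20, 19]
  13 vs larger child 71 at index 3, swap → [82, 71, 73, 13, 65, 31, 25, 20, 19]
  13 vs larger child 20 at index 7, swap → [82, 71, 73, 20, 65, 31, 25, 13, 19]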